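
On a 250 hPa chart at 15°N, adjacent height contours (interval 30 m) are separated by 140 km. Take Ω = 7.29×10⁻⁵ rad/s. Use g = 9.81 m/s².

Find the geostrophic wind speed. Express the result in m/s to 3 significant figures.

Coriolis parameter at 15°N:
f = 2Ω sin φ = 2 × 7.29×10⁻⁵ × sin 15° = 3.77×10⁻⁵ s⁻¹
Height gradient: |∂Z/∂n| = 30 m / 140000 m = 2.14×10⁻⁴
On a pressure surface, geostrophic balance gives V_g = (g/f)|∂Z/∂n|:
V_g = 9.81 × 2.14×10⁻⁴ / 3.77×10⁻⁵ = 55.7 m/s

55.7 m/s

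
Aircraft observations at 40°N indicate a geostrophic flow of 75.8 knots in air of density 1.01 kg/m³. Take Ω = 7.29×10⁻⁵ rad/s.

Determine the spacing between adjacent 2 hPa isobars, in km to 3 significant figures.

Coriolis parameter at 40°N:
f = 2Ω sin φ = 2 × 7.29×10⁻⁵ × sin 40° = 9.37×10⁻⁵ s⁻¹
Wind speed in SI: 75.8 knots = 39.0 m/s
Geostrophic balance rearranged: |∂P/∂n| = f ρ V_g
|∂P/∂n| = 9.37×10⁻⁵ × 1.01 × 39.0 = 3.69×10⁻³ Pa/m
Isobar spacing: Δn = ΔP/|∂P/∂n| = 200 Pa / 3.69×10⁻³ Pa/m = 54185 m ≈ 54.2 km

54.2 km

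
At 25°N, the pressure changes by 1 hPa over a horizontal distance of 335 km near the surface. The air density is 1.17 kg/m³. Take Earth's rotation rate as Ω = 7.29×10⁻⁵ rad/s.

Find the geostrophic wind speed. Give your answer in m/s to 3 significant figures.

4.14 m/s

Coriolis parameter at 25°N:
f = 2Ω sin φ = 2 × 7.29×10⁻⁵ × sin 25° = 6.16×10⁻⁵ s⁻¹
Pressure gradient: |∂P/∂n| = 100 Pa / 335000 m = 2.99×10⁻⁴ Pa/m
Geostrophic balance (pressure-gradient force = Coriolis force):
V_g = (1/(fρ)) |∂P/∂n| = 2.99×10⁻⁴ / (6.16×10⁻⁵ × 1.17) = 4.14 m/s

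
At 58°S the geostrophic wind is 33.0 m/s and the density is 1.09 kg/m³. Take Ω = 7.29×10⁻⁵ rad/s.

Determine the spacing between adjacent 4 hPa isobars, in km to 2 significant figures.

90 km

Coriolis parameter at 58°S:
f = 2Ω sin φ = 2 × 7.29×10⁻⁵ × sin 58° = 1.24×10⁻⁴ s⁻¹
Geostrophic balance rearranged: |∂P/∂n| = f ρ V_g
|∂P/∂n| = 1.24×10⁻⁴ × 1.09 × 33.0 = 4.45×10⁻³ Pa/m
Isobar spacing: Δn = ΔP/|∂P/∂n| = 400 Pa / 4.45×10⁻³ Pa/m = 89938 m ≈ 90 km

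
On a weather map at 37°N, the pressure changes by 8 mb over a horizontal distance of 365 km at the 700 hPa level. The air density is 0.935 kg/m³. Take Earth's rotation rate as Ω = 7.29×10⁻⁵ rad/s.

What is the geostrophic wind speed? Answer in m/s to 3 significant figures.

26.7 m/s

Coriolis parameter at 37°N:
f = 2Ω sin φ = 2 × 7.29×10⁻⁵ × sin 37° = 8.77×10⁻⁵ s⁻¹
Pressure gradient: |∂P/∂n| = 800 Pa / 365000 m = 2.19×10⁻³ Pa/m
Geostrophic balance (pressure-gradient force = Coriolis force):
V_g = (1/(fρ)) |∂P/∂n| = 2.19×10⁻³ / (8.77×10⁻⁵ × 0.935) = 26.7 m/s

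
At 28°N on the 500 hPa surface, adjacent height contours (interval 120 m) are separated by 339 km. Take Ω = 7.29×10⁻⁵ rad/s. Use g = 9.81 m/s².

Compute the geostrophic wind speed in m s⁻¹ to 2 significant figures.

Coriolis parameter at 28°N:
f = 2Ω sin φ = 2 × 7.29×10⁻⁵ × sin 28° = 6.84×10⁻⁵ s⁻¹
Height gradient: |∂Z/∂n| = 120 m / 339000 m = 3.54×10⁻⁴
On a pressure surface, geostrophic balance gives V_g = (g/f)|∂Z/∂n|:
V_g = 9.81 × 3.54×10⁻⁴ / 6.84×10⁻⁵ = 50.7 m/s

51 m s⁻¹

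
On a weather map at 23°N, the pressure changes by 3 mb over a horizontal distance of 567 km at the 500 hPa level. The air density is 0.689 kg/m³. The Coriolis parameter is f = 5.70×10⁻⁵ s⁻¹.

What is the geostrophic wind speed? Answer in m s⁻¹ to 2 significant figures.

13 m s⁻¹

Pressure gradient: |∂P/∂n| = 300 Pa / 567000 m = 5.29×10⁻⁴ Pa/m
Geostrophic balance (pressure-gradient force = Coriolis force):
V_g = (1/(fρ)) |∂P/∂n| = 5.29×10⁻⁴ / (5.70×10⁻⁵ × 0.689) = 13.5 m/s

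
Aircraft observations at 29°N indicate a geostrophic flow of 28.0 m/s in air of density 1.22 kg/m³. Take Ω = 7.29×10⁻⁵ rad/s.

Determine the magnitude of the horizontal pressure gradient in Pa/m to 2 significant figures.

Coriolis parameter at 29°N:
f = 2Ω sin φ = 2 × 7.29×10⁻⁵ × sin 29° = 7.07×10⁻⁵ s⁻¹
Geostrophic balance rearranged: |∂P/∂n| = f ρ V_g
|∂P/∂n| = 7.07×10⁻⁵ × 1.22 × 28.0 = 2.41×10⁻³ Pa/m

2.4×10⁻³ Pa/m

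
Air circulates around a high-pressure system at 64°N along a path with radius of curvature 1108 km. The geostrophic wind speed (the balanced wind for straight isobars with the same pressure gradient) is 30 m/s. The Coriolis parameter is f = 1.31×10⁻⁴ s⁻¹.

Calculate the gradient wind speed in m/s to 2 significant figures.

Around a high, pressure-gradient force acts outward with centrifugal, so Coriolis balances both:
fV = (1/ρ)|∂P/∂n| + V²/R  →  V² − fR·V + fR·V_g = 0
With fR = 1.31×10⁻⁴ × 1108×10³ m = 145 m/s:
V = [fR − √((fR)² − 4 fR V_g)]/2 = [145 − √(145² − 4×145×30)]/2 = 42.4 m/s
Supergeostrophic (V > V_g = 30 m/s), as expected around a high.

42 m/s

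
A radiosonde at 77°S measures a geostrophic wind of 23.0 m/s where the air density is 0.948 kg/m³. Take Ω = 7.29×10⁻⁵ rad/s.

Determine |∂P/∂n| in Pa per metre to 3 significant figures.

3.10×10⁻³ Pa/m

Coriolis parameter at 77°S:
f = 2Ω sin φ = 2 × 7.29×10⁻⁵ × sin 77° = 1.42×10⁻⁴ s⁻¹
Geostrophic balance rearranged: |∂P/∂n| = f ρ V_g
|∂P/∂n| = 1.42×10⁻⁴ × 0.948 × 23.0 = 3.10×10⁻³ Pa/m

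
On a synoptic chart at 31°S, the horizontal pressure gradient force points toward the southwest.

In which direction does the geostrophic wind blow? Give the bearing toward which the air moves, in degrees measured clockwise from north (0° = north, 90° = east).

The pressure-gradient force points toward the southwest (bearing 225°).
Geostrophic balance: in the Southern Hemisphere the Coriolis force deflects motion to the left, so the geostrophic wind blows 90° to the left of the pressure-gradient force (low pressure on the right).
Rotating 225° by 90° counterclockwise gives 135° — the wind blows toward the southeast.

135°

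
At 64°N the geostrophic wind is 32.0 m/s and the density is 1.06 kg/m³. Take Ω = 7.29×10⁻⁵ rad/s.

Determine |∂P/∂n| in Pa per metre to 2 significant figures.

4.4×10⁻³ Pa/m

Coriolis parameter at 64°N:
f = 2Ω sin φ = 2 × 7.29×10⁻⁵ × sin 64° = 1.31×10⁻⁴ s⁻¹
Geostrophic balance rearranged: |∂P/∂n| = f ρ V_g
|∂P/∂n| = 1.31×10⁻⁴ × 1.06 × 32.0 = 4.45×10⁻³ Pa/m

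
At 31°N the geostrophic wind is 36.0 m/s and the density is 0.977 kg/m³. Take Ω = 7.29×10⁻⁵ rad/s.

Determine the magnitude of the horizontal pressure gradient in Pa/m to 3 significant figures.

Coriolis parameter at 31°N:
f = 2Ω sin φ = 2 × 7.29×10⁻⁵ × sin 31° = 7.51×10⁻⁵ s⁻¹
Geostrophic balance rearranged: |∂P/∂n| = f ρ V_g
|∂P/∂n| = 7.51×10⁻⁵ × 0.977 × 36.0 = 2.64×10⁻³ Pa/m

2.64×10⁻³ Pa/m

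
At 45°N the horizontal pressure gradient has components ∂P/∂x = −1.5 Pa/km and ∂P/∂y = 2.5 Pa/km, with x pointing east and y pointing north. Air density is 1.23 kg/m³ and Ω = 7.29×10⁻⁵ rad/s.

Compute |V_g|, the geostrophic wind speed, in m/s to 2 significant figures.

23 m/s

Coriolis parameter at 45°N:
f = 2Ω sin φ = 2 × 7.29×10⁻⁵ × sin 45° = 1.03×10⁻⁴ s⁻¹
Component geostrophic relations (x east, y north):
u_g = −(1/(fρ)) ∂P/∂y,  v_g = (1/(fρ)) ∂P/∂x
u_g = −(2.5×10⁻³)/(1.03×10⁻⁴ × 1.23) = −19.7 m/s;  v_g = (−1.5×10⁻³)/(1.03×10⁻⁴ × 1.23) = −11.8 m/s
|V_g| = √(u_g² + v_g²) = 23.0 m/s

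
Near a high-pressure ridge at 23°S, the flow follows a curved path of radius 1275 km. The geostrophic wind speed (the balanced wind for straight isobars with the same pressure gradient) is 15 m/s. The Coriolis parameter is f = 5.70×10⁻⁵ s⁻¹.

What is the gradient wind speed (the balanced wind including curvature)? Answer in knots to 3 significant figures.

Around a high, pressure-gradient force acts outward with centrifugal, so Coriolis balances both:
fV = (1/ρ)|∂P/∂n| + V²/R  →  V² − fR·V + fR·V_g = 0
With fR = 5.70×10⁻⁵ × 1275×10³ m = 72.7 m/s:
V = [fR − √((fR)² − 4 fR V_g)]/2 = [72.7 − √(72.7² − 4×72.7×15)]/2 = 21.2 m/s
Supergeostrophic (V > V_g = 15 m/s), as expected around a high.
Converting: 21.2 m/s × 1.944 = 41.1 knots

41.1 knots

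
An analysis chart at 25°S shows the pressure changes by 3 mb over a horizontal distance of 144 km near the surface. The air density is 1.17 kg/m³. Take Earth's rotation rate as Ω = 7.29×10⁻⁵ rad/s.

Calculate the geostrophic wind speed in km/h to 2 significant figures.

100 km/h

Coriolis parameter at 25°S:
f = 2Ω sin φ = 2 × 7.29×10⁻⁵ × sin 25° = 6.16×10⁻⁵ s⁻¹
Pressure gradient: |∂P/∂n| = 300 Pa / 144000 m = 2.08×10⁻³ Pa/m
Geostrophic balance (pressure-gradient force = Coriolis force):
V_g = (1/(fρ)) |∂P/∂n| = 2.08×10⁻³ / (6.16×10⁻⁵ × 1.17) = 28.9 m/s
Converting: 28.9 m/s × 3.6 = 100 km/h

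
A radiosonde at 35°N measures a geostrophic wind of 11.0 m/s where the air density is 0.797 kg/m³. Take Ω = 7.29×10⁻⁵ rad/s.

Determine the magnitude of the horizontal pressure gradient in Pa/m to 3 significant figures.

Coriolis parameter at 35°N:
f = 2Ω sin φ = 2 × 7.29×10⁻⁵ × sin 35° = 8.36×10⁻⁵ s⁻¹
Geostrophic balance rearranged: |∂P/∂n| = f ρ V_g
|∂P/∂n| = 8.36×10⁻⁵ × 0.797 × 11.0 = 7.33×10⁻⁴ Pa/m

7.33×10⁻⁴ Pa/m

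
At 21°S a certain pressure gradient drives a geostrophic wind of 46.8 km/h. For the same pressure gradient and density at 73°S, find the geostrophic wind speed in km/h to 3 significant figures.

With the same pressure gradient and density, V_g ∝ 1/f ∝ 1/sin φ.
V₂ = V₁ · sin φ₁ / sin φ₂ = 46.8 × sin 21° / sin 73°
V₂ = 46.8 × 0.3584/0.9563 = 17.5 km/h

17.5 km/h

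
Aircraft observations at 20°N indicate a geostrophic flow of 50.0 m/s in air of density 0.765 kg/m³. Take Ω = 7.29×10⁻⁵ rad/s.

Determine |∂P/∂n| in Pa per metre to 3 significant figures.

Coriolis parameter at 20°N:
f = 2Ω sin φ = 2 × 7.29×10⁻⁵ × sin 20° = 4.99×10⁻⁵ s⁻¹
Geostrophic balance rearranged: |∂P/∂n| = f ρ V_g
|∂P/∂n| = 4.99×10⁻⁵ × 0.765 × 50.0 = 1.91×10⁻³ Pa/m

1.91×10⁻³ Pa/m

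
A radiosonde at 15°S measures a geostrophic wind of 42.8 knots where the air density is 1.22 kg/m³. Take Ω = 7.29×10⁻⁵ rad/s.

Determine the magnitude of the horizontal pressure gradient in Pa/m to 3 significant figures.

Coriolis parameter at 15°S:
f = 2Ω sin φ = 2 × 7.29×10⁻⁵ × sin 15° = 3.77×10⁻⁵ s⁻¹
Wind speed in SI: 42.8 knots = 22.0 m/s
Geostrophic balance rearranged: |∂P/∂n| = f ρ V_g
|∂P/∂n| = 3.77×10⁻⁵ × 1.22 × 22.0 = 1.01×10⁻³ Pa/m

1.01×10⁻³ Pa/m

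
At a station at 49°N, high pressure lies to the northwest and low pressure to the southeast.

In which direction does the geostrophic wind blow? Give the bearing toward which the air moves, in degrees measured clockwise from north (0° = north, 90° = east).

225°

The pressure-gradient force points toward the southeast (bearing 135°).
Geostrophic balance: in the Northern Hemisphere the Coriolis force deflects motion to the right, so the geostrophic wind blows 90° to the right of the pressure-gradient force (low pressure on the left).
Rotating 135° by 90° clockwise gives 225° — the wind blows toward the southwest.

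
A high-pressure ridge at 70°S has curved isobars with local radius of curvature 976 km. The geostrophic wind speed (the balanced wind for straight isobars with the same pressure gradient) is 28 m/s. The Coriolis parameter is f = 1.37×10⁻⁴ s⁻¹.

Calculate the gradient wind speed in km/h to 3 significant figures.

144 km/h

Around a high, pressure-gradient force acts outward with centrifugal, so Coriolis balances both:
fV = (1/ρ)|∂P/∂n| + V²/R  →  V² − fR·V + fR·V_g = 0
With fR = 1.37×10⁻⁴ × 976×10³ m = 134 m/s:
V = [fR − √((fR)² − 4 fR V_g)]/2 = [134 − √(134² − 4×134×28)]/2 = 39.9 m/s
Supergeostrophic (V > V_g = 28 m/s), as expected around a high.
Converting: 39.9 m/s × 3.6 = 144 km/h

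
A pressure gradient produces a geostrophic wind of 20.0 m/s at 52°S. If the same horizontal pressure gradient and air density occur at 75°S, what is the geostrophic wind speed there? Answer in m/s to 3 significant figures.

16.3 m/s

With the same pressure gradient and density, V_g ∝ 1/f ∝ 1/sin φ.
V₂ = V₁ · sin φ₁ / sin φ₂ = 20.0 × sin 52° / sin 75°
V₂ = 20.0 × 0.7880/0.9659 = 16.3 m/s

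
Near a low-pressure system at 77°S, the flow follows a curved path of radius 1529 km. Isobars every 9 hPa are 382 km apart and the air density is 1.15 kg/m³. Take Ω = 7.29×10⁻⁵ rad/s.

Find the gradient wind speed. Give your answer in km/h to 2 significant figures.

49 km/h

Coriolis parameter at 77°S:
f = 2Ω sin φ = 2 × 7.29×10⁻⁵ × sin 77° = 1.42×10⁻⁴ s⁻¹
Pressure gradient: |∂P/∂n| = 900 Pa / 382000 m = 2.36×10⁻³ Pa/m
Geostrophic speed: V_g = |∂P/∂n|/(fρ) = 2.36×10⁻³/(1.42×10⁻⁴ × 1.15) = 14.4 m/s
Around a low, centrifugal force acts outward with Coriolis, so pressure-gradient force balances both:
(1/ρ)|∂P/∂n| = fV + V²/R  →  V² + fR·V − fR·V_g = 0
With fR = 1.42×10⁻⁴ × 1529×10³ m = 217 m/s:
V = [−fR + √((fR)² + 4 fR V_g)]/2 = [−217 + √(217² + 4×217×14.4)]/2 = 13.6 m/s
Subgeostrophic (V < V_g = 14.4 m/s), as expected around a low.
Converting: 13.6 m/s × 3.6 = 49 km/h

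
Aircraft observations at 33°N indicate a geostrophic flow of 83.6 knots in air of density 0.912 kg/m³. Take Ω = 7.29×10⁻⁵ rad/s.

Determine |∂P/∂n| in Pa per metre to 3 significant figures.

Coriolis parameter at 33°N:
f = 2Ω sin φ = 2 × 7.29×10⁻⁵ × sin 33° = 7.94×10⁻⁵ s⁻¹
Wind speed in SI: 83.6 knots = 43.0 m/s
Geostrophic balance rearranged: |∂P/∂n| = f ρ V_g
|∂P/∂n| = 7.94×10⁻⁵ × 0.912 × 43.0 = 3.11×10⁻³ Pa/m

3.11×10⁻³ Pa/m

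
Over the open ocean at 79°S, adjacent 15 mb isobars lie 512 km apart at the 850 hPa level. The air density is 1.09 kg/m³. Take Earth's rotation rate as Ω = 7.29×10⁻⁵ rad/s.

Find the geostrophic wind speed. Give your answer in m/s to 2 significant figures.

19 m/s

Coriolis parameter at 79°S:
f = 2Ω sin φ = 2 × 7.29×10⁻⁵ × sin 79° = 1.43×10⁻⁴ s⁻¹
Pressure gradient: |∂P/∂n| = 1500 Pa / 512000 m = 2.93×10⁻³ Pa/m
Geostrophic balance (pressure-gradient force = Coriolis force):
V_g = (1/(fρ)) |∂P/∂n| = 2.93×10⁻³ / (1.43×10⁻⁴ × 1.09) = 18.8 m/s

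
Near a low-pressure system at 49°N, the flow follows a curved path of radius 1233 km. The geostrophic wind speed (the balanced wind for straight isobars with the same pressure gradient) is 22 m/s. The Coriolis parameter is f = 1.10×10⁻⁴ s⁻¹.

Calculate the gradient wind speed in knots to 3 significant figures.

Around a low, centrifugal force acts outward with Coriolis, so pressure-gradient force balances both:
(1/ρ)|∂P/∂n| = fV + V²/R  →  V² + fR·V − fR·V_g = 0
With fR = 1.10×10⁻⁴ × 1233×10³ m = 136 m/s:
V = [−fR + √((fR)² + 4 fR V_g)]/2 = [−136 + √(136² + 4×136×22)]/2 = 19.3 m/s
Subgeostrophic (V < V_g = 22 m/s), as expected around a low.
Converting: 19.3 m/s × 1.944 = 37.4 knots

37.4 knots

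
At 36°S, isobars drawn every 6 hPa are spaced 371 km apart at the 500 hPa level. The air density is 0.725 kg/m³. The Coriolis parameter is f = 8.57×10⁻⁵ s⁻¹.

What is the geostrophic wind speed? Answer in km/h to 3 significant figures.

Pressure gradient: |∂P/∂n| = 600 Pa / 371000 m = 1.62×10⁻³ Pa/m
Geostrophic balance (pressure-gradient force = Coriolis force):
V_g = (1/(fρ)) |∂P/∂n| = 1.62×10⁻³ / (8.57×10⁻⁵ × 0.725) = 26.0 m/s
Converting: 26.0 m/s × 3.6 = 93.7 km/h

93.7 km/h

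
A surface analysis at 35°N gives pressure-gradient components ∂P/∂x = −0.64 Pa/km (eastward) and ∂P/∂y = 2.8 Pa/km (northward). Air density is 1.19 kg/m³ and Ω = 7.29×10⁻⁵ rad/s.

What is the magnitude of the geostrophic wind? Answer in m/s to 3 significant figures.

Coriolis parameter at 35°N:
f = 2Ω sin φ = 2 × 7.29×10⁻⁵ × sin 35° = 8.36×10⁻⁵ s⁻¹
Component geostrophic relations (x east, y north):
u_g = −(1/(fρ)) ∂P/∂y,  v_g = (1/(fρ)) ∂P/∂x
u_g = −(2.8×10⁻³)/(8.36×10⁻⁵ × 1.19) = −28.1 m/s;  v_g = (−0.64×10⁻³)/(8.36×10⁻⁵ × 1.19) = −6.43 m/s
|V_g| = √(u_g² + v_g²) = 28.9 m/s

28.9 m/s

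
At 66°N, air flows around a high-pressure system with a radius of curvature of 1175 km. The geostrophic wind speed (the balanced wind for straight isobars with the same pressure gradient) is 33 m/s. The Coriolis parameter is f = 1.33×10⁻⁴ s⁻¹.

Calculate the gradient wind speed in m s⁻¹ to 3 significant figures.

47.3 m s⁻¹

Around a high, pressure-gradient force acts outward with centrifugal, so Coriolis balances both:
fV = (1/ρ)|∂P/∂n| + V²/R  →  V² − fR·V + fR·V_g = 0
With fR = 1.33×10⁻⁴ × 1175×10³ m = 156 m/s:
V = [fR − √((fR)² − 4 fR V_g)]/2 = [156 − √(156² − 4×156×33)]/2 = 47.3 m/s
Supergeostrophic (V > V_g = 33 m/s), as expected around a high.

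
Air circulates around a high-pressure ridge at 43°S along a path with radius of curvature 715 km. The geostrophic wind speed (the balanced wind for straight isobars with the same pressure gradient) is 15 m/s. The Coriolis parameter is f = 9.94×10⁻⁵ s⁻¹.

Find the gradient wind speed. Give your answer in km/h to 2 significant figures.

Around a high, pressure-gradient force acts outward with centrifugal, so Coriolis balances both:
fV = (1/ρ)|∂P/∂n| + V²/R  →  V² − fR·V + fR·V_g = 0
With fR = 9.94×10⁻⁵ × 715×10³ m = 71.1 m/s:
V = [fR − √((fR)² − 4 fR V_g)]/2 = [71.1 − √(71.1² − 4×71.1×15)]/2 = 21.5 m/s
Supergeostrophic (V > V_g = 15 m/s), as expected around a high.
Converting: 21.5 m/s × 3.6 = 77 km/h

77 km/h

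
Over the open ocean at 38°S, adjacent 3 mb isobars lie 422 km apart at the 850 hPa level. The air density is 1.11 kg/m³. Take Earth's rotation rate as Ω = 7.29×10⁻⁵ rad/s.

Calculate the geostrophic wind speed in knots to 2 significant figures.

14 knots

Coriolis parameter at 38°S:
f = 2Ω sin φ = 2 × 7.29×10⁻⁵ × sin 38° = 8.98×10⁻⁵ s⁻¹
Pressure gradient: |∂P/∂n| = 300 Pa / 422000 m = 7.11×10⁻⁴ Pa/m
Geostrophic balance (pressure-gradient force = Coriolis force):
V_g = (1/(fρ)) |∂P/∂n| = 7.11×10⁻⁴ / (8.98×10⁻⁵ × 1.11) = 7.13 m/s
Converting: 7.13 m/s × 1.944 = 14 knots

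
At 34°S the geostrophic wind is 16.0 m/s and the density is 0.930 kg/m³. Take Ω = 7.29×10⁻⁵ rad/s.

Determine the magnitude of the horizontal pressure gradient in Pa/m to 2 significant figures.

Coriolis parameter at 34°S:
f = 2Ω sin φ = 2 × 7.29×10⁻⁵ × sin 34° = 8.15×10⁻⁵ s⁻¹
Geostrophic balance rearranged: |∂P/∂n| = f ρ V_g
|∂P/∂n| = 8.15×10⁻⁵ × 0.930 × 16.0 = 1.21×10⁻³ Pa/m

1.2×10⁻³ Pa/m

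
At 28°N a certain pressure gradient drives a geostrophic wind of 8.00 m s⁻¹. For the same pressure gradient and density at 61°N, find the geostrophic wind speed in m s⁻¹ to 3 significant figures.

4.29 m s⁻¹

With the same pressure gradient and density, V_g ∝ 1/f ∝ 1/sin φ.
V₂ = V₁ · sin φ₁ / sin φ₂ = 8.00 × sin 28° / sin 61°
V₂ = 8.00 × 0.4695/0.8746 = 4.29 m s⁻¹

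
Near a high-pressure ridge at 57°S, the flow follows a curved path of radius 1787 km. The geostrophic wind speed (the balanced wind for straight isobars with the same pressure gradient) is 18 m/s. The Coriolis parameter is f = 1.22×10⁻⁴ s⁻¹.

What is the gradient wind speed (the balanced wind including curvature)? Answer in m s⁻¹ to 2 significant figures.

Around a high, pressure-gradient force acts outward with centrifugal, so Coriolis balances both:
fV = (1/ρ)|∂P/∂n| + V²/R  →  V² − fR·V + fR·V_g = 0
With fR = 1.22×10⁻⁴ × 1787×10³ m = 218 m/s:
V = [fR − √((fR)² − 4 fR V_g)]/2 = [218 − √(218² − 4×218×18)]/2 = 19.8 m/s
Supergeostrophic (V > V_g = 18 m/s), as expected around a high.

20 m s⁻¹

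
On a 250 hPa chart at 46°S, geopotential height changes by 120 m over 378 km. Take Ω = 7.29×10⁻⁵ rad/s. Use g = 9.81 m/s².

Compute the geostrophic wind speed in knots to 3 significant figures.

Coriolis parameter at 46°S:
f = 2Ω sin φ = 2 × 7.29×10⁻⁵ × sin 46° = 1.05×10⁻⁴ s⁻¹
Height gradient: |∂Z/∂n| = 120 m / 378000 m = 3.17×10⁻⁴
On a pressure surface, geostrophic balance gives V_g = (g/f)|∂Z/∂n|:
V_g = 9.81 × 3.17×10⁻⁴ / 1.05×10⁻⁴ = 29.7 m/s
Converting: 29.7 m/s × 1.944 = 57.7 knots

57.7 knots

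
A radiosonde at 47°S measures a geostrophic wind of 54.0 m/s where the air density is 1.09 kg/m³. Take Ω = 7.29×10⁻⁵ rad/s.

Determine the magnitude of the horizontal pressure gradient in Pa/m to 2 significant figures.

6.3×10⁻³ Pa/m

Coriolis parameter at 47°S:
f = 2Ω sin φ = 2 × 7.29×10⁻⁵ × sin 47° = 1.07×10⁻⁴ s⁻¹
Geostrophic balance rearranged: |∂P/∂n| = f ρ V_g
|∂P/∂n| = 1.07×10⁻⁴ × 1.09 × 54.0 = 6.28×10⁻³ Pa/m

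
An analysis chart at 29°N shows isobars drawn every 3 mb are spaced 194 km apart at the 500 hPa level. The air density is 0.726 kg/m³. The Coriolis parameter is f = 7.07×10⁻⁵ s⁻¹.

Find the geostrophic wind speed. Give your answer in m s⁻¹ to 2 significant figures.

30 m s⁻¹

Pressure gradient: |∂P/∂n| = 300 Pa / 194000 m = 1.55×10⁻³ Pa/m
Geostrophic balance (pressure-gradient force = Coriolis force):
V_g = (1/(fρ)) |∂P/∂n| = 1.55×10⁻³ / (7.07×10⁻⁵ × 0.726) = 30.1 m/s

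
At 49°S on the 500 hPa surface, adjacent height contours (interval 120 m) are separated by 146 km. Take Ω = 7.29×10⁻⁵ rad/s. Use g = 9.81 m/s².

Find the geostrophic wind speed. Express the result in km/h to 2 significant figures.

260 km/h

Coriolis parameter at 49°S:
f = 2Ω sin φ = 2 × 7.29×10⁻⁵ × sin 49° = 1.10×10⁻⁴ s⁻¹
Height gradient: |∂Z/∂n| = 120 m / 146000 m = 8.22×10⁻⁴
On a pressure surface, geostrophic balance gives V_g = (g/f)|∂Z/∂n|:
V_g = 9.81 × 8.22×10⁻⁴ / 1.10×10⁻⁴ = 73.3 m/s
Converting: 73.3 m/s × 3.6 = 260 km/h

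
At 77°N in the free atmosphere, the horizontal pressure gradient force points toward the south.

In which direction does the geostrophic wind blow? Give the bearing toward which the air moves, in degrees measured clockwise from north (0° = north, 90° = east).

The pressure-gradient force points toward the south (bearing 180°).
Geostrophic balance: in the Northern Hemisphere the Coriolis force deflects motion to the right, so the geostrophic wind blows 90° to the right of the pressure-gradient force (low pressure on the left).
Rotating 180° by 90° clockwise gives 270° — the wind blows toward the west.

270°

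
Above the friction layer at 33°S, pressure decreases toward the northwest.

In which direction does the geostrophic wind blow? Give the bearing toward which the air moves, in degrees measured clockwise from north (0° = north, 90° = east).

225°

The pressure-gradient force points toward the northwest (bearing 315°).
Geostrophic balance: in the Southern Hemisphere the Coriolis force deflects motion to the left, so the geostrophic wind blows 90° to the left of the pressure-gradient force (low pressure on the right).
Rotating 315° by 90° counterclockwise gives 225° — the wind blows toward the southwest.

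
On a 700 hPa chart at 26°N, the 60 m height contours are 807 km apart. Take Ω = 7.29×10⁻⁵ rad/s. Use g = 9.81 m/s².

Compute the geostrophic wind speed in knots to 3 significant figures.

22.2 knots

Coriolis parameter at 26°N:
f = 2Ω sin φ = 2 × 7.29×10⁻⁵ × sin 26° = 6.39×10⁻⁵ s⁻¹
Height gradient: |∂Z/∂n| = 60 m / 807000 m = 7.43×10⁻⁵
On a pressure surface, geostrophic balance gives V_g = (g/f)|∂Z/∂n|:
V_g = 9.81 × 7.43×10⁻⁵ / 6.39×10⁻⁵ = 11.4 m/s
Converting: 11.4 m/s × 1.944 = 22.2 knots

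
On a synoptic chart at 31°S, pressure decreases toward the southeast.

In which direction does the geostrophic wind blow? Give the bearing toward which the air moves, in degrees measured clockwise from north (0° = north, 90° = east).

The pressure-gradient force points toward the southeast (bearing 135°).
Geostrophic balance: in the Southern Hemisphere the Coriolis force deflects motion to the left, so the geostrophic wind blows 90° to the left of the pressure-gradient force (low pressure on the right).
Rotating 135° by 90° counterclockwise gives 045° — the wind blows toward the northeast.

045°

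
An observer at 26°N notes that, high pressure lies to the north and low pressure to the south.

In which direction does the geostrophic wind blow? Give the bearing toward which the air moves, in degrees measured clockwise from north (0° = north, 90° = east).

270°

The pressure-gradient force points toward the south (bearing 180°).
Geostrophic balance: in the Northern Hemisphere the Coriolis force deflects motion to the right, so the geostrophic wind blows 90° to the right of the pressure-gradient force (low pressure on the left).
Rotating 180° by 90° clockwise gives 270° — the wind blows toward the west.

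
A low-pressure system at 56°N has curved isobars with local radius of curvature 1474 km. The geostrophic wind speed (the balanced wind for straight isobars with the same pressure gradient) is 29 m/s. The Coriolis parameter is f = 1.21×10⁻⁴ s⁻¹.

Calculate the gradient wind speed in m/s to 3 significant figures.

25.4 m/s

Around a low, centrifugal force acts outward with Coriolis, so pressure-gradient force balances both:
(1/ρ)|∂P/∂n| = fV + V²/R  →  V² + fR·V − fR·V_g = 0
With fR = 1.21×10⁻⁴ × 1474×10³ m = 178 m/s:
V = [−fR + √((fR)² + 4 fR V_g)]/2 = [−178 + √(178² + 4×178×29)]/2 = 25.4 m/s
Subgeostrophic (V < V_g = 29 m/s), as expected around a low.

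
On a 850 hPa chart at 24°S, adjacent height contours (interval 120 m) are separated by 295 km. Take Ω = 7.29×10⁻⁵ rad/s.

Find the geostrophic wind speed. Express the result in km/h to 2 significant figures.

240 km/h

Coriolis parameter at 24°S:
f = 2Ω sin φ = 2 × 7.29×10⁻⁵ × sin 24° = 5.93×10⁻⁵ s⁻¹
Height gradient: |∂Z/∂n| = 120 m / 295000 m = 4.07×10⁻⁴
On a pressure surface, geostrophic balance gives V_g = (g/f)|∂Z/∂n|:
V_g = 9.81 × 4.07×10⁻⁴ / 5.93×10⁻⁵ = 67.3 m/s
Converting: 67.3 m/s × 3.6 = 240 km/h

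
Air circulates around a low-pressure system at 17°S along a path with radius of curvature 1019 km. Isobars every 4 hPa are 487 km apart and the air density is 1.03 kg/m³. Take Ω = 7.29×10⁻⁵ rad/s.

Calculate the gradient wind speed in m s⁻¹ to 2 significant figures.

Coriolis parameter at 17°S:
f = 2Ω sin φ = 2 × 7.29×10⁻⁵ × sin 17° = 4.26×10⁻⁵ s⁻¹
Pressure gradient: |∂P/∂n| = 400 Pa / 487000 m = 8.21×10⁻⁴ Pa/m
Geostrophic speed: V_g = |∂P/∂n|/(fρ) = 8.21×10⁻⁴/(4.26×10⁻⁵ × 1.03) = 18.7 m/s
Around a low, centrifugal force acts outward with Coriolis, so pressure-gradient force balances both:
(1/ρ)|∂P/∂n| = fV + V²/R  →  V² + fR·V − fR·V_g = 0
With fR = 4.26×10⁻⁵ × 1019×10³ m = 43.4 m/s:
V = [−fR + √((fR)² + 4 fR V_g)]/2 = [−43.4 + √(43.4² + 4×43.4×18.7)]/2 = 14.1 m/s
Subgeostrophic (V < V_g = 18.7 m/s), as expected around a low.

14 m s⁻¹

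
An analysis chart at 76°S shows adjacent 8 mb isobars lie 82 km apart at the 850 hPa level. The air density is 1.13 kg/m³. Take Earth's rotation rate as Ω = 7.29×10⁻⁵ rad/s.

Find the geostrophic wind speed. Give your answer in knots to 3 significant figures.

119 knots

Coriolis parameter at 76°S:
f = 2Ω sin φ = 2 × 7.29×10⁻⁵ × sin 76° = 1.41×10⁻⁴ s⁻¹
Pressure gradient: |∂P/∂n| = 800 Pa / 82000 m = 9.76×10⁻³ Pa/m
Geostrophic balance (pressure-gradient force = Coriolis force):
V_g = (1/(fρ)) |∂P/∂n| = 9.76×10⁻³ / (1.41×10⁻⁴ × 1.13) = 61.0 m/s
Converting: 61.0 m/s × 1.944 = 119 knots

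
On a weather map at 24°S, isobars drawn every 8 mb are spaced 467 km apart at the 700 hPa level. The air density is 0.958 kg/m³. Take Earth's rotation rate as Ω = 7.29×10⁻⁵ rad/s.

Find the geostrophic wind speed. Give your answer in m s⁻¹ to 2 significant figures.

Coriolis parameter at 24°S:
f = 2Ω sin φ = 2 × 7.29×10⁻⁵ × sin 24° = 5.93×10⁻⁵ s⁻¹
Pressure gradient: |∂P/∂n| = 800 Pa / 467000 m = 1.71×10⁻³ Pa/m
Geostrophic balance (pressure-gradient force = Coriolis force):
V_g = (1/(fρ)) |∂P/∂n| = 1.71×10⁻³ / (5.93×10⁻⁵ × 0.958) = 30.2 m/s

30 m s⁻¹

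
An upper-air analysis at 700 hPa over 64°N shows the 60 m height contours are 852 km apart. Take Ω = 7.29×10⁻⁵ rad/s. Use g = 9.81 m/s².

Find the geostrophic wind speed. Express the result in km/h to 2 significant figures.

Coriolis parameter at 64°N:
f = 2Ω sin φ = 2 × 7.29×10⁻⁵ × sin 64° = 1.31×10⁻⁴ s⁻¹
Height gradient: |∂Z/∂n| = 60 m / 852000 m = 7.04×10⁻⁵
On a pressure surface, geostrophic balance gives V_g = (g/f)|∂Z/∂n|:
V_g = 9.81 × 7.04×10⁻⁵ / 1.31×10⁻⁴ = 5.27 m/s
Converting: 5.27 m/s × 3.6 = 19 km/h

19 km/h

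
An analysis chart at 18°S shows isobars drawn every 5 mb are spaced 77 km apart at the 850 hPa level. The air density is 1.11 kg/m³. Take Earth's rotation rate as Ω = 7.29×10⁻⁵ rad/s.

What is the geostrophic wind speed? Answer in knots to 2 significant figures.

Coriolis parameter at 18°S:
f = 2Ω sin φ = 2 × 7.29×10⁻⁵ × sin 18° = 4.51×10⁻⁵ s⁻¹
Pressure gradient: |∂P/∂n| = 500 Pa / 77000 m = 6.49×10⁻³ Pa/m
Geostrophic balance (pressure-gradient force = Coriolis force):
V_g = (1/(fρ)) |∂P/∂n| = 6.49×10⁻³ / (4.51×10⁻⁵ × 1.11) = 130 m/s
Converting: 130 m/s × 1.944 = 250 knots

250 knots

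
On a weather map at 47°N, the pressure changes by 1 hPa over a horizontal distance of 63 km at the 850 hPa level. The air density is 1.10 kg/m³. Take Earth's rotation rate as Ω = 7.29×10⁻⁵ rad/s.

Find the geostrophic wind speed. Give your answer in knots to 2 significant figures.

26 knots

Coriolis parameter at 47°N:
f = 2Ω sin φ = 2 × 7.29×10⁻⁵ × sin 47° = 1.07×10⁻⁴ s⁻¹
Pressure gradient: |∂P/∂n| = 100 Pa / 63000 m = 1.59×10⁻³ Pa/m
Geostrophic balance (pressure-gradient force = Coriolis force):
V_g = (1/(fρ)) |∂P/∂n| = 1.59×10⁻³ / (1.07×10⁻⁴ × 1.10) = 13.5 m/s
Converting: 13.5 m/s × 1.944 = 26 knots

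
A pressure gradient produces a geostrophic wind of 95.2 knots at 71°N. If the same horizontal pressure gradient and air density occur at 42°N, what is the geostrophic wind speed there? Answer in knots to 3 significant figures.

With the same pressure gradient and density, V_g ∝ 1/f ∝ 1/sin φ.
V₂ = V₁ · sin φ₁ / sin φ₂ = 95.2 × sin 71° / sin 42°
V₂ = 95.2 × 0.9455/0.6691 = 135 knots

135 knots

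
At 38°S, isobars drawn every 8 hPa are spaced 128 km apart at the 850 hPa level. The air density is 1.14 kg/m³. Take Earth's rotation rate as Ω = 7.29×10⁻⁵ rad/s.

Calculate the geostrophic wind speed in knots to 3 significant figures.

Coriolis parameter at 38°S:
f = 2Ω sin φ = 2 × 7.29×10⁻⁵ × sin 38° = 8.98×10⁻⁵ s⁻¹
Pressure gradient: |∂P/∂n| = 800 Pa / 128000 m = 6.25×10⁻³ Pa/m
Geostrophic balance (pressure-gradient force = Coriolis force):
V_g = (1/(fρ)) |∂P/∂n| = 6.25×10⁻³ / (8.98×10⁻⁵ × 1.14) = 61.1 m/s
Converting: 61.1 m/s × 1.944 = 119 knots

119 knots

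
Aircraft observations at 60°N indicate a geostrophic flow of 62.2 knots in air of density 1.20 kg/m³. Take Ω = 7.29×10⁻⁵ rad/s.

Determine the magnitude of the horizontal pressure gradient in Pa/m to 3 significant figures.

Coriolis parameter at 60°N:
f = 2Ω sin φ = 2 × 7.29×10⁻⁵ × sin 60° = 1.26×10⁻⁴ s⁻¹
Wind speed in SI: 62.2 knots = 32.0 m/s
Geostrophic balance rearranged: |∂P/∂n| = f ρ V_g
|∂P/∂n| = 1.26×10⁻⁴ × 1.20 × 32.0 = 4.85×10⁻³ Pa/m

4.85×10⁻³ Pa/m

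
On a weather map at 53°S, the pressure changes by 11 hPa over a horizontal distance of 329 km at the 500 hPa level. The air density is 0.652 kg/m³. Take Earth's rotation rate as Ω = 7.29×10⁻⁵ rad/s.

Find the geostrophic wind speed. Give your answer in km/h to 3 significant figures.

Coriolis parameter at 53°S:
f = 2Ω sin φ = 2 × 7.29×10⁻⁵ × sin 53° = 1.16×10⁻⁴ s⁻¹
Pressure gradient: |∂P/∂n| = 1100 Pa / 329000 m = 3.34×10⁻³ Pa/m
Geostrophic balance (pressure-gradient force = Coriolis force):
V_g = (1/(fρ)) |∂P/∂n| = 3.34×10⁻³ / (1.16×10⁻⁴ × 0.652) = 44.0 m/s
Converting: 44.0 m/s × 3.6 = 159 km/h

159 km/h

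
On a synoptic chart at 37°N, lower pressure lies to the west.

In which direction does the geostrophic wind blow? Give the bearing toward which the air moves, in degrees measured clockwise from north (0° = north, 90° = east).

000°

The pressure-gradient force points toward the west (bearing 270°).
Geostrophic balance: in the Northern Hemisphere the Coriolis force deflects motion to the right, so the geostrophic wind blows 90° to the right of the pressure-gradient force (low pressure on the left).
Rotating 270° by 90° clockwise gives 000° — the wind blows toward the north.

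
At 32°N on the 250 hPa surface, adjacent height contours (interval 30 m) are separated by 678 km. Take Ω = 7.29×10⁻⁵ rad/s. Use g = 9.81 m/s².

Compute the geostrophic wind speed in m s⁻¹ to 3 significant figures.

5.62 m s⁻¹

Coriolis parameter at 32°N:
f = 2Ω sin φ = 2 × 7.29×10⁻⁵ × sin 32° = 7.73×10⁻⁵ s⁻¹
Height gradient: |∂Z/∂n| = 30 m / 678000 m = 4.42×10⁻⁵
On a pressure surface, geostrophic balance gives V_g = (g/f)|∂Z/∂n|:
V_g = 9.81 × 4.42×10⁻⁵ / 7.73×10⁻⁵ = 5.62 m/s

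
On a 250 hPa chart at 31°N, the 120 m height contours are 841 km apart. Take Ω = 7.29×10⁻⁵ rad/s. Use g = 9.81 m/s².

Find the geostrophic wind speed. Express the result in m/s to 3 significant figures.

18.6 m/s

Coriolis parameter at 31°N:
f = 2Ω sin φ = 2 × 7.29×10⁻⁵ × sin 31° = 7.51×10⁻⁵ s⁻¹
Height gradient: |∂Z/∂n| = 120 m / 841000 m = 1.43×10⁻⁴
On a pressure surface, geostrophic balance gives V_g = (g/f)|∂Z/∂n|:
V_g = 9.81 × 1.43×10⁻⁴ / 7.51×10⁻⁵ = 18.6 m/s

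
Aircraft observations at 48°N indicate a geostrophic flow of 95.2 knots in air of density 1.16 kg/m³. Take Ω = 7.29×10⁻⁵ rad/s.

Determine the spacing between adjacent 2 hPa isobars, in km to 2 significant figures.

Coriolis parameter at 48°N:
f = 2Ω sin φ = 2 × 7.29×10⁻⁵ × sin 48° = 1.08×10⁻⁴ s⁻¹
Wind speed in SI: 95.2 knots = 49.0 m/s
Geostrophic balance rearranged: |∂P/∂n| = f ρ V_g
|∂P/∂n| = 1.08×10⁻⁴ × 1.16 × 49.0 = 6.16×10⁻³ Pa/m
Isobar spacing: Δn = ΔP/|∂P/∂n| = 200 Pa / 6.16×10⁻³ Pa/m = 32491 m ≈ 32 km

32 km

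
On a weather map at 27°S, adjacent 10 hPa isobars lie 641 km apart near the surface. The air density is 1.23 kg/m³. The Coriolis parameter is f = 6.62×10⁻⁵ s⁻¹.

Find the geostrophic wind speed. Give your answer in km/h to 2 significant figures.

69 km/h

Pressure gradient: |∂P/∂n| = 1000 Pa / 641000 m = 1.56×10⁻³ Pa/m
Geostrophic balance (pressure-gradient force = Coriolis force):
V_g = (1/(fρ)) |∂P/∂n| = 1.56×10⁻³ / (6.62×10⁻⁵ × 1.23) = 19.2 m/s
Converting: 19.2 m/s × 3.6 = 69 km/h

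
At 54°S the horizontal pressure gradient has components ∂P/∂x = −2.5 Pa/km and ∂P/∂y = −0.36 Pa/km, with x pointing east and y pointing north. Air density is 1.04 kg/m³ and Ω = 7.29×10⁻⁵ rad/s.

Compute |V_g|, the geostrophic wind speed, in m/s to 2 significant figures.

21 m/s

Coriolis parameter at 54°S:
f = 2Ω sin φ = 2 × 7.29×10⁻⁵ × sin 54° = 1.18×10⁻⁴ s⁻¹
In the Southern Hemisphere f is negative: f = −1.18×10⁻⁴ s⁻¹.
Component geostrophic relations (x east, y north):
u_g = −(1/(fρ)) ∂P/∂y,  v_g = (1/(fρ)) ∂P/∂x
u_g = −(−0.36×10⁻³)/(−1.18×10⁻⁴ × 1.04) = −2.93 m/s;  v_g = (−2.5×10⁻³)/(−1.18×10⁻⁴ × 1.04) = 20.4 m/s
|V_g| = √(u_g² + v_g²) = 20.6 m/s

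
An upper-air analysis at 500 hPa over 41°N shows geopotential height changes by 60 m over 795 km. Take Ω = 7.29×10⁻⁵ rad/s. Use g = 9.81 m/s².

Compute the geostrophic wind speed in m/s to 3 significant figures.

7.74 m/s

Coriolis parameter at 41°N:
f = 2Ω sin φ = 2 × 7.29×10⁻⁵ × sin 41° = 9.57×10⁻⁵ s⁻¹
Height gradient: |∂Z/∂n| = 60 m / 795000 m = 7.55×10⁻⁵
On a pressure surface, geostrophic balance gives V_g = (g/f)|∂Z/∂n|:
V_g = 9.81 × 7.55×10⁻⁵ / 9.57×10⁻⁵ = 7.74 m/s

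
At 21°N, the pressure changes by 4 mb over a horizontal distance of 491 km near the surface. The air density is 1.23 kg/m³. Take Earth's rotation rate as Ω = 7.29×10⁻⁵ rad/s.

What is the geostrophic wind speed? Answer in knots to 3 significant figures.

24.6 knots

Coriolis parameter at 21°N:
f = 2Ω sin φ = 2 × 7.29×10⁻⁵ × sin 21° = 5.23×10⁻⁵ s⁻¹
Pressure gradient: |∂P/∂n| = 400 Pa / 491000 m = 8.15×10⁻⁴ Pa/m
Geostrophic balance (pressure-gradient force = Coriolis force):
V_g = (1/(fρ)) |∂P/∂n| = 8.15×10⁻⁴ / (5.23×10⁻⁵ × 1.23) = 12.7 m/s
Converting: 12.7 m/s × 1.944 = 24.6 knots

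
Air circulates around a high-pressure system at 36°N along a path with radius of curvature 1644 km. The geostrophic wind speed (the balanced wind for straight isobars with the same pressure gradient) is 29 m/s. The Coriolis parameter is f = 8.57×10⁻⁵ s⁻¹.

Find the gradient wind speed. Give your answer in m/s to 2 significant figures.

Around a high, pressure-gradient force acts outward with centrifugal, so Coriolis balances both:
fV = (1/ρ)|∂P/∂n| + V²/R  →  V² − fR·V + fR·V_g = 0
With fR = 8.57×10⁻⁵ × 1644×10³ m = 141 m/s:
V = [fR − √((fR)² − 4 fR V_g)]/2 = [141 − √(141² − 4×141×29)]/2 = 40.8 m/s
Supergeostrophic (V > V_g = 29 m/s), as expected around a high.

41 m/s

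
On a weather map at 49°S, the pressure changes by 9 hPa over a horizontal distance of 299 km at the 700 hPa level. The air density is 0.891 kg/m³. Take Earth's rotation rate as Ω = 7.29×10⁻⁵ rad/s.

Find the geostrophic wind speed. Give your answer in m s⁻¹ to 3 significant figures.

30.7 m s⁻¹

Coriolis parameter at 49°S:
f = 2Ω sin φ = 2 × 7.29×10⁻⁵ × sin 49° = 1.10×10⁻⁴ s⁻¹
Pressure gradient: |∂P/∂n| = 900 Pa / 299000 m = 3.01×10⁻³ Pa/m
Geostrophic balance (pressure-gradient force = Coriolis force):
V_g = (1/(fρ)) |∂P/∂n| = 3.01×10⁻³ / (1.10×10⁻⁴ × 0.891) = 30.7 m/s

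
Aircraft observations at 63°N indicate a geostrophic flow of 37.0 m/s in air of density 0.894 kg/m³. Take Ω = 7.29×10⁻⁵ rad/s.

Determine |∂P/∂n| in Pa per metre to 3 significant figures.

4.30×10⁻³ Pa/m

Coriolis parameter at 63°N:
f = 2Ω sin φ = 2 × 7.29×10⁻⁵ × sin 63° = 1.30×10⁻⁴ s⁻¹
Geostrophic balance rearranged: |∂P/∂n| = f ρ V_g
|∂P/∂n| = 1.30×10⁻⁴ × 0.894 × 37.0 = 4.30×10⁻³ Pa/m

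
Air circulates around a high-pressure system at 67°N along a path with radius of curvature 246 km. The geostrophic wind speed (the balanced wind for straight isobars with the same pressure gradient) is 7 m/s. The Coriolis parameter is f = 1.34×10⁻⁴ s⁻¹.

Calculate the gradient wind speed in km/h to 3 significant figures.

36.3 km/h

Around a high, pressure-gradient force acts outward with centrifugal, so Coriolis balances both:
fV = (1/ρ)|∂P/∂n| + V²/R  →  V² − fR·V + fR·V_g = 0
With fR = 1.34×10⁻⁴ × 246×10³ m = 33.0 m/s:
V = [fR − √((fR)² − 4 fR V_g)]/2 = [33.0 − √(33.0² − 4×33.0×7)]/2 = 10.1 m/s
Supergeostrophic (V > V_g = 7 m/s), as expected around a high.
Converting: 10.1 m/s × 3.6 = 36.3 km/h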